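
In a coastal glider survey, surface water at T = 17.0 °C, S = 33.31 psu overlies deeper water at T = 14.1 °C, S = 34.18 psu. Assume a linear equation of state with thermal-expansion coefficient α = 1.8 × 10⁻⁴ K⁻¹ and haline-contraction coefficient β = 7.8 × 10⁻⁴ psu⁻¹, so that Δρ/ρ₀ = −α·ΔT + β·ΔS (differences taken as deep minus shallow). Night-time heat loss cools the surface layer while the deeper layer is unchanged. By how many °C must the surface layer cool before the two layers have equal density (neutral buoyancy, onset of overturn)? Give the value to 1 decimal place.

Neutral buoyancy requires Δρ = 0, i.e. −α(T_deep − T_surf′) + β(S_deep − S_surf) = 0.
T_surf′ = T_deep − (β/α)·ΔS = 14.1 − (7.8 × 10⁻⁴/1.8 × 10⁻⁴)·(+0.87) = 10.330 °C.
Cooling required: 17.0 − (10.330) = 6.670 °C.

6.7 °C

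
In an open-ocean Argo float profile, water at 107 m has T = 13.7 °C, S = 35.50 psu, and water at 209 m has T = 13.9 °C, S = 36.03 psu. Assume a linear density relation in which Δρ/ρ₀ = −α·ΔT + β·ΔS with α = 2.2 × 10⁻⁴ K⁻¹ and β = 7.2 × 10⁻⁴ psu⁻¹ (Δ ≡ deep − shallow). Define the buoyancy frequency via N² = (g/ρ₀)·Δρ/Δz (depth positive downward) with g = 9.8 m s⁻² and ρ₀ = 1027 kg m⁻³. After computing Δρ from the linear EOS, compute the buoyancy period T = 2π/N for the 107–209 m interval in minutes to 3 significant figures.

18.4 min

ΔT = +0.2 K, ΔS = +0.53 psu (deep − shallow).
Δρ/ρ₀ = −αΔT + βΔS = -4.40 × 10⁻⁵ + 3.816 × 10⁻⁴ = 3.376 × 10⁻⁴, so Δρ ≈ 0.3467 kg m⁻³.
N² = (g/ρ₀)·Δρ/Δz = g·(Δρ/ρ₀)/Δz = 9.8 × 3.376 × 10⁻⁴ / 102 = 3.2436 × 10⁻⁵ s⁻².
N = √(3.2436 × 10⁻⁵) = 5.6953 × 10⁻³ rad s⁻¹ → T = 2π/N = 1.1032 × 10³ s = 18.387 min ≈ 18.4 min.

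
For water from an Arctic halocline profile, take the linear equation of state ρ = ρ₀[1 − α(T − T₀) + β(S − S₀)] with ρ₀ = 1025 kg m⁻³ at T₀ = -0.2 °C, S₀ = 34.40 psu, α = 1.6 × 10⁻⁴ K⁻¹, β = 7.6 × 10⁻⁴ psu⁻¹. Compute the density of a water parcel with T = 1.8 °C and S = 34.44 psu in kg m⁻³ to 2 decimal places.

1024.70 kg m⁻³

T − T₀ = +2.0 K, S − S₀ = +0.04 psu.
Bracket = 1 − α·(+2.0) + β·(+0.04) = 1 + (-2.896 × 10⁻⁴) = 0.9997104.
ρ = 1025 × 0.9997104 = 1024.70 kg m⁻³.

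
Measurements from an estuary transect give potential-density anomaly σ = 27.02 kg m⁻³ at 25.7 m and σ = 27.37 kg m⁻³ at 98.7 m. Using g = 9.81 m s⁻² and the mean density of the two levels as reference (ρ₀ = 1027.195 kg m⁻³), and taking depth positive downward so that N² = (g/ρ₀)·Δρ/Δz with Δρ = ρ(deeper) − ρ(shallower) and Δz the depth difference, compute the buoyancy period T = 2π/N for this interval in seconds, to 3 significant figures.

Δρ = 1027.37 − 1027.02 = 0.35 kg m⁻³ over Δz = 98.7 − 25.7 = 73 m.
N² = (9.81/1027.195) × (0.35/73) = 4.5789 × 10⁻⁵ s⁻².
N = √(4.5789 × 10⁻⁵) = 6.7668 × 10⁻³ rad s⁻¹, so T = 2π/N = 928.53 s ≈ 929 s.

929 s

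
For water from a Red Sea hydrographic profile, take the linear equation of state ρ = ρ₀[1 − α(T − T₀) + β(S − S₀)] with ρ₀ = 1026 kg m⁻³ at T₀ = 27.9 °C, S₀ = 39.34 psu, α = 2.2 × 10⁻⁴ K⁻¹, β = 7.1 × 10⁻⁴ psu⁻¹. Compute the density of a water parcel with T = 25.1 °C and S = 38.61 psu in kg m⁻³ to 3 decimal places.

T − T₀ = -2.8 K, S − S₀ = -0.73 psu.
Bracket = 1 − α·(-2.8) + β·(-0.73) = 1 + (9.77 × 10⁻⁵) = 1.0000977.
ρ = 1026 × 1.0000977 = 1026.100 kg m⁻³.

1026.100 kg m⁻³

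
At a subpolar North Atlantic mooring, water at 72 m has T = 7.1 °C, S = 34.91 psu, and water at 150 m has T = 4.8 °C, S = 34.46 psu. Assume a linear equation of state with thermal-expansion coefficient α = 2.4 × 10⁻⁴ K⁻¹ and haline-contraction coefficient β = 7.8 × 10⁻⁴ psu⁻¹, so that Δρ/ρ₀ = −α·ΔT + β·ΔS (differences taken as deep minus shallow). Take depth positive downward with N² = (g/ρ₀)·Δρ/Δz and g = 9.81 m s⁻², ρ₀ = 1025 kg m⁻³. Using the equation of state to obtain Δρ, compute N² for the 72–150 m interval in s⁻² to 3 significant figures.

2.53 × 10⁻⁵ s⁻²

ΔT = -2.3 K, ΔS = -0.45 psu (deep − shallow).
Δρ/ρ₀ = −αΔT + βΔS = 5.52 × 10⁻⁴ − 3.51 × 10⁻⁴ = 2.01 × 10⁻⁴, so Δρ ≈ 0.2060 kg m⁻³.
N² = (g/ρ₀)·Δρ/Δz = g·(Δρ/ρ₀)/Δz = 9.81 × 2.01 × 10⁻⁴ / 78 = 2.5280 × 10⁻⁵ s⁻² ≈ 2.53 × 10⁻⁵ s⁻².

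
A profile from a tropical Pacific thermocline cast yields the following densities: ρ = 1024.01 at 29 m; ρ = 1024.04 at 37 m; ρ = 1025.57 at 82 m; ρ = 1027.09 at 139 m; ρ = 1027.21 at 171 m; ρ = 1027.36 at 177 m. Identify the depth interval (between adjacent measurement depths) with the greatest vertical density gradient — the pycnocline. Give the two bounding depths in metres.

37–82 m

Compute the density gradient over each adjacent pair:
  29–37 m: Δρ/Δz = 0.03/8 = 3.7 × 10⁻³ kg m⁻⁴
  37–82 m: Δρ/Δz = 1.53/45 = 0.034 kg m⁻⁴
  82–139 m: Δρ/Δz = 1.52/57 = 0.027 kg m⁻⁴
  139–171 m: Δρ/Δz = 0.12/32 = 3.7 × 10⁻³ kg m⁻⁴
  171–177 m: Δρ/Δz = 0.15/6 = 0.025 kg m⁻⁴
The largest gradient is in the 37–82 m interval — the pycnocline.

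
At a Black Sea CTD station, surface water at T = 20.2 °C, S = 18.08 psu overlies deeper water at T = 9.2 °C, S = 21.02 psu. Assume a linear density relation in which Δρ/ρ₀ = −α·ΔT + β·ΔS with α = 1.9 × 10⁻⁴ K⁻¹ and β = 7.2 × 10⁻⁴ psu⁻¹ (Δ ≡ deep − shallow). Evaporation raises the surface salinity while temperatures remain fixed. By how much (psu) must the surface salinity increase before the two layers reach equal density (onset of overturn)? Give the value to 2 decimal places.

5.84 psu

Neutral buoyancy requires −α(T_deep − T_surf) + β(S_deep − S_surf′) = 0.
S_surf′ = S_deep − (α/β)·ΔT = 21.02 − (1.9 × 10⁻⁴/7.2 × 10⁻⁴)·(-11.0) = 23.9228 psu.
Increase required: 23.9228 − 18.08 = 5.8428 psu.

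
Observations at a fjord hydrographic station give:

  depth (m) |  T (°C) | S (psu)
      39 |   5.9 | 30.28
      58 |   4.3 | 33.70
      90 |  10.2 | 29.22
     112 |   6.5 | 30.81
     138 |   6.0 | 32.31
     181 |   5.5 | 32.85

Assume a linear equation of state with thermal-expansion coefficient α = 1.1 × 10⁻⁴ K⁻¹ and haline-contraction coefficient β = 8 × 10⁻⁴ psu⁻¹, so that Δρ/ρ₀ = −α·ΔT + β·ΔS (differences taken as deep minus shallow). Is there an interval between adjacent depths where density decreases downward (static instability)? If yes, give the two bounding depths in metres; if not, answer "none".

Evaluate Δρ/ρ₀ = −αΔT + βΔS across each adjacent pair:
  39–58 m: −αΔT+βΔS = −(1.1 × 10⁻⁴)(-1.6)+(8 × 10⁻⁴)(+3.42) = 2.9 × 10⁻³ → stable
  58–90 m: −αΔT+βΔS = −(1.1 × 10⁻⁴)(+5.9)+(8 × 10⁻⁴)(-4.48) = -4.2 × 10⁻³ → UNSTABLE
  90–112 m: −αΔT+βΔS = −(1.1 × 10⁻⁴)(-3.7)+(8 × 10⁻⁴)(+1.59) = 1.7 × 10⁻³ → stable
  112–138 m: −αΔT+βΔS = −(1.1 × 10⁻⁴)(-0.5)+(8 × 10⁻⁴)(+1.50) = 1.3 × 10⁻³ → stable
  138–181 m: −αΔT+βΔS = −(1.1 × 10⁻⁴)(-0.5)+(8 × 10⁻⁴)(+0.54) = 4.9 × 10⁻⁴ → stable
The 58–90 m interval has Δρ < 0: lighter water underlies denser water.

58–90 m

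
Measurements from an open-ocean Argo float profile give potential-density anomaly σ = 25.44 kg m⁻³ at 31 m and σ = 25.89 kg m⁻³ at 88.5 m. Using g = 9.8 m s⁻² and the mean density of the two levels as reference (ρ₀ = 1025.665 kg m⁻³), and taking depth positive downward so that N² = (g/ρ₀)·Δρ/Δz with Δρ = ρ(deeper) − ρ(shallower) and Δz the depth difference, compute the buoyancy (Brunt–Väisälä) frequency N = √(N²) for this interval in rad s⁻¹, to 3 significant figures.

Δρ = 1025.89 − 1025.44 = 0.45 kg m⁻³ over Δz = 88.5 − 31 = 57.5 m.
N² = (9.8/1025.665) × (0.45/57.5) = 7.4777 × 10⁻⁵ s⁻².
N = √(7.4777 × 10⁻⁵) = 8.6474 × 10⁻³ rad s⁻¹ ≈ 8.65 × 10⁻³ rad s⁻¹.

8.65 × 10⁻³ rad s⁻¹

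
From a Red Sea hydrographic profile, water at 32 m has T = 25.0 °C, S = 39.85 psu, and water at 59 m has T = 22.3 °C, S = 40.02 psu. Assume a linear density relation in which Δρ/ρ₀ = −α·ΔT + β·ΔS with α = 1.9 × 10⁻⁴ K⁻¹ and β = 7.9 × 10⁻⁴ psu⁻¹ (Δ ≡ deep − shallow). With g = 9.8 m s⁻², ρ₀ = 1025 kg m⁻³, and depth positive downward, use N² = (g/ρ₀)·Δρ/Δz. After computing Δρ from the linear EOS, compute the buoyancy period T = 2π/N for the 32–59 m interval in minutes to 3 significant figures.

6.83 min

ΔT = -2.7 K, ΔS = +0.17 psu (deep − shallow).
Δρ/ρ₀ = −αΔT + βΔS = 5.13 × 10⁻⁴ + 1.343 × 10⁻⁴ = 6.473 × 10⁻⁴, so Δρ ≈ 0.6635 kg m⁻³.
N² = (g/ρ₀)·Δρ/Δz = g·(Δρ/ρ₀)/Δz = 9.8 × 6.473 × 10⁻⁴ / 27 = 2.3495 × 10⁻⁴ s⁻².
N = √(2.3495 × 10⁻⁴) = 0.015328 rad s⁻¹ → T = 2π/N = 409.92 s = 6.8320 min ≈ 6.83 min.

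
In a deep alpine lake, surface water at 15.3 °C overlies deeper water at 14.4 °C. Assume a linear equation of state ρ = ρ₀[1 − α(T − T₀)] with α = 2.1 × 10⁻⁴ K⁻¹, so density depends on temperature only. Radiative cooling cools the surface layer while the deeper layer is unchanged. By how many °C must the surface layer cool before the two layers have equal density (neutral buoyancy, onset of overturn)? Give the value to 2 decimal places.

0.90 °C

With temperature the only control, equal density requires T_surf′ = T_deep.
T_surf′ = 14.4 °C.
Cooling required: 15.3 − 14.4 = 0.90 °C.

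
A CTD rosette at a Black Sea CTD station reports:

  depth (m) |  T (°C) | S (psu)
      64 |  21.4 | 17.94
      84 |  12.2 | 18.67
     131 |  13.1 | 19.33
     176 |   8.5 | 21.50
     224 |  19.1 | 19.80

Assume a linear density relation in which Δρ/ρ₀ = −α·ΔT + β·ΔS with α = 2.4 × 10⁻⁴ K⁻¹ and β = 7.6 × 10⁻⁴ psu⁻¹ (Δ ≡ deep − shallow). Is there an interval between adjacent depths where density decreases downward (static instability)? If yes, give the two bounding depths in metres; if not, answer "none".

Evaluate Δρ/ρ₀ = −αΔT + βΔS across each adjacent pair:
  64–84 m: −αΔT+βΔS = −(2.4 × 10⁻⁴)(-9.2)+(7.6 × 10⁻⁴)(+0.73) = 2.8 × 10⁻³ → stable
  84–131 m: −αΔT+βΔS = −(2.4 × 10⁻⁴)(+0.9)+(7.6 × 10⁻⁴)(+0.66) = 2.9 × 10⁻⁴ → stable
  131–176 m: −αΔT+βΔS = −(2.4 × 10⁻⁴)(-4.6)+(7.6 × 10⁻⁴)(+2.17) = 2.8 × 10⁻³ → stable
  176–224 m: −αΔT+βΔS = −(2.4 × 10⁻⁴)(+10.6)+(7.6 × 10⁻⁴)(-1.70) = -3.8 × 10⁻³ → UNSTABLE
The 176–224 m interval has Δρ < 0: lighter water underlies denser water.

176–224 m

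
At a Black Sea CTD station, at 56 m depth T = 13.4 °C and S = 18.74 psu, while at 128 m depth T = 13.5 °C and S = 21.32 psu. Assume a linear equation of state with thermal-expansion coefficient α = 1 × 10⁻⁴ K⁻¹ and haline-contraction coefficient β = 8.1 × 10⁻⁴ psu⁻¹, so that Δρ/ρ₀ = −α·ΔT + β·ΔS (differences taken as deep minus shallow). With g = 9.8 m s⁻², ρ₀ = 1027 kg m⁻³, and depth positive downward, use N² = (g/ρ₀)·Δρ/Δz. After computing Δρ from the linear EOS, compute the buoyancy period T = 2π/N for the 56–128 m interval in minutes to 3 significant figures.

ΔT = +0.1 K, ΔS = +2.58 psu (deep − shallow).
Δρ/ρ₀ = −αΔT + βΔS = -1.00 × 10⁻⁵ + 2.0898 × 10⁻³ = 2.0798 × 10⁻³, so Δρ ≈ 2.136 kg m⁻³.
N² = (g/ρ₀)·Δρ/Δz = g·(Δρ/ρ₀)/Δz = 9.8 × 2.0798 × 10⁻³ / 72 = 2.8308 × 10⁻⁴ s⁻².
N = √(2.8308 × 10⁻⁴) = 0.016825 rad s⁻¹ → T = 2π/N = 373.44 s = 6.2240 min ≈ 6.22 min.

6.22 min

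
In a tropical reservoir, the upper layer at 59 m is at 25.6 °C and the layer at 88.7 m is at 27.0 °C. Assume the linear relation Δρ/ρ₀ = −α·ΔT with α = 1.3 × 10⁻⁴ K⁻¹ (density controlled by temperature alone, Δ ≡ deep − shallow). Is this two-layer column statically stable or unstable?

ΔT = 27.0 − 25.6 = +1.4 K, so Δρ/ρ₀ = −αΔT = -1.82 × 10⁻⁴.
Δρ/ρ₀ < 0, so Δρ < 0: deeper water is lighter → statically unstable; the column would overturn.

unstable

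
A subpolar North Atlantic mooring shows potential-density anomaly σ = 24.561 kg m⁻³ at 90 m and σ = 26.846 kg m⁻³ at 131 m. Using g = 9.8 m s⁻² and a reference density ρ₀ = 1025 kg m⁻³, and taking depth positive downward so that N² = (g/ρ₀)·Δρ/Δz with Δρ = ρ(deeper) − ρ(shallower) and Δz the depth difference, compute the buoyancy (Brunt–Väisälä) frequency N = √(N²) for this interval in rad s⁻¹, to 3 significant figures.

Δρ = 1026.846 − 1024.561 = 2.285 kg m⁻³ over Δz = 131 − 90 = 41 m.
N² = (9.8/1025) × (2.285/41) = 5.3285 × 10⁻⁴ s⁻².
N = √(5.3285 × 10⁻⁴) = 0.023084 rad s⁻¹ ≈ 0.0231 rad s⁻¹.

0.0231 rad s⁻¹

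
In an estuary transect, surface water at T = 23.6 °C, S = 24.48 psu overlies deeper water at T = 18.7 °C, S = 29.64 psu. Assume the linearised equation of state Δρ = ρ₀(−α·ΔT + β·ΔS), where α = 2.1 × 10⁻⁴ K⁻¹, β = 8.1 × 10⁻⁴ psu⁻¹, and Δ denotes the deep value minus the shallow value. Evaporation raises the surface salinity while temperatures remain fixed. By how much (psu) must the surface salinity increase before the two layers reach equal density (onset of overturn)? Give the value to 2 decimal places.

6.43 psu

Neutral buoyancy requires −α(T_deep − T_surf) + β(S_deep − S_surf′) = 0.
S_surf′ = S_deep − (α/β)·ΔT = 29.64 − (2.1 × 10⁻⁴/8.1 × 10⁻⁴)·(-4.9) = 30.9104 psu.
Increase required: 30.9104 − 24.48 = 6.4304 psu.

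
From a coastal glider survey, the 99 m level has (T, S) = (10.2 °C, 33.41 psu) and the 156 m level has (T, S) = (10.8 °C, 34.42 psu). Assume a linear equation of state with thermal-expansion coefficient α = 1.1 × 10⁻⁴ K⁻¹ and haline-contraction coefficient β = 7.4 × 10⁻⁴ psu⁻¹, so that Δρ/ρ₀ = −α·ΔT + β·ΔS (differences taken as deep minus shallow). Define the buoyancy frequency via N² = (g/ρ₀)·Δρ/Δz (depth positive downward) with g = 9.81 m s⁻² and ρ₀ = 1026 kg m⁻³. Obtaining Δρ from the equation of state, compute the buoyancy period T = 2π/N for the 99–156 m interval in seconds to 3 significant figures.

ΔT = +0.6 K, ΔS = +1.01 psu (deep − shallow).
Δρ/ρ₀ = −αΔT + βΔS = -6.60 × 10⁻⁵ + 7.474 × 10⁻⁴ = 6.814 × 10⁻⁴, so Δρ ≈ 0.6991 kg m⁻³.
N² = (g/ρ₀)·Δρ/Δz = g·(Δρ/ρ₀)/Δz = 9.81 × 6.814 × 10⁻⁴ / 57 = 1.1727 × 10⁻⁴ s⁻².
N = √(1.1727 × 10⁻⁴) = 0.010829 rad s⁻¹ → T = 2π/N = 580.22 s ≈ 580 s.

580 s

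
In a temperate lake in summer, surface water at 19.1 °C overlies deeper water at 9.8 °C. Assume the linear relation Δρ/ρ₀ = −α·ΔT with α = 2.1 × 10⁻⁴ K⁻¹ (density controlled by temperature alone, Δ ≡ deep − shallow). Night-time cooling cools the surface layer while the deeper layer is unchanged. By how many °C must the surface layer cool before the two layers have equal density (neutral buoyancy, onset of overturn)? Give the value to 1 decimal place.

With temperature the only control, equal density requires T_surf′ = T_deep.
T_surf′ = 9.8 °C.
Cooling required: 19.1 − 9.8 = 9.3 °C.

9.3 °C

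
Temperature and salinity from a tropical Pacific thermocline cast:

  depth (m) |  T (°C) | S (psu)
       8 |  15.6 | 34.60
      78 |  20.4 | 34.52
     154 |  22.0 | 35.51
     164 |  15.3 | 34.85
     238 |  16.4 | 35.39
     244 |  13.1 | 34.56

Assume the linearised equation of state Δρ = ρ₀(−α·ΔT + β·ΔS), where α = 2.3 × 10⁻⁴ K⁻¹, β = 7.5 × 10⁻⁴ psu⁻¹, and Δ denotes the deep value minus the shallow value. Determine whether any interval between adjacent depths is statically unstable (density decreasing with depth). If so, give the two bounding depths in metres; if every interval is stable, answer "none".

Evaluate Δρ/ρ₀ = −αΔT + βΔS across each adjacent pair:
  8–78 m: −αΔT+βΔS = −(2.3 × 10⁻⁴)(+4.8)+(7.5 × 10⁻⁴)(-0.08) = -1.2 × 10⁻³ → UNSTABLE
  78–154 m: −αΔT+βΔS = −(2.3 × 10⁻⁴)(+1.6)+(7.5 × 10⁻⁴)(+0.99) = 3.7 × 10⁻⁴ → stable
  154–164 m: −αΔT+βΔS = −(2.3 × 10⁻⁴)(-6.7)+(7.5 × 10⁻⁴)(-0.66) = 1.0 × 10⁻³ → stable
  164–238 m: −αΔT+βΔS = −(2.3 × 10⁻⁴)(+1.1)+(7.5 × 10⁻⁴)(+0.54) = 1.5 × 10⁻⁴ → stable
  238–244 m: −αΔT+βΔS = −(2.3 × 10⁻⁴)(-3.3)+(7.5 × 10⁻⁴)(-0.83) = 1.4 × 10⁻⁴ → stable
The 8–78 m interval has Δρ < 0: lighter water underlies denser water.

8–78 m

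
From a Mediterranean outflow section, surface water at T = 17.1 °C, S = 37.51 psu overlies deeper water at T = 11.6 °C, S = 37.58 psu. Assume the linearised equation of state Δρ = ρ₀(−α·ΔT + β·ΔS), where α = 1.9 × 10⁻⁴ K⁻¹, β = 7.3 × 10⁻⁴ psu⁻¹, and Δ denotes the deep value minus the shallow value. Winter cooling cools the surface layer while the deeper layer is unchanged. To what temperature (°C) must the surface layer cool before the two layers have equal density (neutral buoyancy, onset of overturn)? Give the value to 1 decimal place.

Neutral buoyancy requires Δρ = 0, i.e. −α(T_deep − T_surf′) + β(S_deep − S_surf) = 0.
T_surf′ = T_deep − (β/α)·ΔS = 11.6 − (7.3 × 10⁻⁴/1.9 × 10⁻⁴)·(+0.07) = 11.331 °C.
Cooling required: 17.1 − (11.331) = 5.769 °C.

11.3 °C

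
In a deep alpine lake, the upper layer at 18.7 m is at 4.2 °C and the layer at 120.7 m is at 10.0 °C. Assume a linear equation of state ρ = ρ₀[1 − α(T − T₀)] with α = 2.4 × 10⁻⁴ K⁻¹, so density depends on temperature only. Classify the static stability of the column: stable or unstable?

ΔT = 10.0 − 4.2 = +5.8 K, so Δρ/ρ₀ = −αΔT = -1.392 × 10⁻³.
Δρ/ρ₀ < 0, so Δρ < 0: deeper water is lighter → statically unstable; the column would overturn.

unstable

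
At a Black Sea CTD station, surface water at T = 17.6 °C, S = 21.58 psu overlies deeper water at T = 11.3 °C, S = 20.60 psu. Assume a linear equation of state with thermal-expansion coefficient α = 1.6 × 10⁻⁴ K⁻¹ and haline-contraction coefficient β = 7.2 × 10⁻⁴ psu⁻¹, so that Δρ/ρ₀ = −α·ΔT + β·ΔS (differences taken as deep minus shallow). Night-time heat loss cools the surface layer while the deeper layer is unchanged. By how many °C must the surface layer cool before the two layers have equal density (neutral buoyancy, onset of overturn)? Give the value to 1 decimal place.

Neutral buoyancy requires Δρ = 0, i.e. −α(T_deep − T_surf′) + β(S_deep − S_surf) = 0.
T_surf′ = T_deep − (β/α)·ΔS = 11.3 − (7.2 × 10⁻⁴/1.6 × 10⁻⁴)·(-0.98) = 15.710 °C.
Cooling required: 17.6 − (15.710) = 1.890 °C.

1.9 °C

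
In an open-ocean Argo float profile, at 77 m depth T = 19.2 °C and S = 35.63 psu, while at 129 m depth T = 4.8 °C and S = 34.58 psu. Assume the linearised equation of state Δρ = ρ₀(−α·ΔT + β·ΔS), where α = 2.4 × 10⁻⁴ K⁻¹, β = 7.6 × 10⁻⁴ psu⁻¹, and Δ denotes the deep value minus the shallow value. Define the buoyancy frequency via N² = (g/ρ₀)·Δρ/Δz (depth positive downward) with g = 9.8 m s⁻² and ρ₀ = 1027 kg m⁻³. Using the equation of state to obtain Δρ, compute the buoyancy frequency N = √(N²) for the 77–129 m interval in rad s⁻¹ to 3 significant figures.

0.0224 rad s⁻¹

ΔT = -14.4 K, ΔS = -1.05 psu (deep − shallow).
Δρ/ρ₀ = −αΔT + βΔS = 3.456 × 10⁻³ − 7.98 × 10⁻⁴ = 2.658 × 10⁻³, so Δρ ≈ 2.730 kg m⁻³.
N² = (g/ρ₀)·Δρ/Δz = g·(Δρ/ρ₀)/Δz = 9.8 × 2.658 × 10⁻³ / 52 = 5.0093 × 10⁻⁴ s⁻².
N = √(5.0093 × 10⁻⁴) = 0.022381 rad s⁻¹ ≈ 0.0224 rad s⁻¹.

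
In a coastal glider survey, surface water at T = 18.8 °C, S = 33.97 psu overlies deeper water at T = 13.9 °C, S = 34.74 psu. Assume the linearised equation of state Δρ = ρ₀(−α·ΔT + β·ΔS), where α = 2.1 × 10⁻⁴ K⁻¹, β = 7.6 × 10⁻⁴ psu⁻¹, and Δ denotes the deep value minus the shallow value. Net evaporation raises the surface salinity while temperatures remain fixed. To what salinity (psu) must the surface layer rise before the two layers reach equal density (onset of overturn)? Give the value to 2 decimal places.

36.09 psu

Neutral buoyancy requires −α(T_deep − T_surf) + β(S_deep − S_surf′) = 0.
S_surf′ = S_deep − (α/β)·ΔT = 34.74 − (2.1 × 10⁻⁴/7.6 × 10⁻⁴)·(-4.9) = 36.0939 psu.
Increase required: 36.0939 − 33.97 = 2.1239 psu.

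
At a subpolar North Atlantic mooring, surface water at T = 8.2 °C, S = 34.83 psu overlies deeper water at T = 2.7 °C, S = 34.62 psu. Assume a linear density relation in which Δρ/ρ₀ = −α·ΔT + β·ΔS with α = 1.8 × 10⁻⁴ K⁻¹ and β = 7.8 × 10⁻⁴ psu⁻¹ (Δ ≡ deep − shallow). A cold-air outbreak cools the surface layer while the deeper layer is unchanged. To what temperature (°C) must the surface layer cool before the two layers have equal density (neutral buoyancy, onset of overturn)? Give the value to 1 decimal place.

3.6 °C

Neutral buoyancy requires Δρ = 0, i.e. −α(T_deep − T_surf′) + β(S_deep − S_surf) = 0.
T_surf′ = T_deep − (β/α)·ΔS = 2.7 − (7.8 × 10⁻⁴/1.8 × 10⁻⁴)·(-0.21) = 3.610 °C.
Cooling required: 8.2 − (3.610) = 4.590 °C.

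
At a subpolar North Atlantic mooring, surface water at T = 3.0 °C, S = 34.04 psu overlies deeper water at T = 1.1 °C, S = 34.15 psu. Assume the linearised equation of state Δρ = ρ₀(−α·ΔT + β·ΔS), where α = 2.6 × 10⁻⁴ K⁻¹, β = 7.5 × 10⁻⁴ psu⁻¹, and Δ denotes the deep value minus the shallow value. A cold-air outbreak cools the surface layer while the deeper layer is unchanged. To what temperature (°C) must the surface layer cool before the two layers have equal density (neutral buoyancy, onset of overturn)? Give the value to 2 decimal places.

0.78 °C

Neutral buoyancy requires Δρ = 0, i.e. −α(T_deep − T_surf′) + β(S_deep − S_surf) = 0.
T_surf′ = T_deep − (β/α)·ΔS = 1.1 − (7.5 × 10⁻⁴/2.6 × 10⁻⁴)·(+0.11) = 0.7827 °C.
Cooling required: 3.0 − (0.7827) = 2.2173 °C.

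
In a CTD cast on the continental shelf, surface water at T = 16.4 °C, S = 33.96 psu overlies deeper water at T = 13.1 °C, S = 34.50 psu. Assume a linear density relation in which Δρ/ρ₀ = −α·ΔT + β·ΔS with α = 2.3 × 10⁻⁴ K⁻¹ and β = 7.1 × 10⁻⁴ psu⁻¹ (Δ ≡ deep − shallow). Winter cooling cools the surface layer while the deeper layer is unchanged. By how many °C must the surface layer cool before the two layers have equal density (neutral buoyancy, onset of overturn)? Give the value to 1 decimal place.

Neutral buoyancy requires Δρ = 0, i.e. −α(T_deep − T_surf′) + β(S_deep − S_surf) = 0.
T_surf′ = T_deep − (β/α)·ΔS = 13.1 − (7.1 × 10⁻⁴/2.3 × 10⁻⁴)·(+0.54) = 11.433 °C.
Cooling required: 16.4 − (11.433) = 4.967 °C.

5.0 °C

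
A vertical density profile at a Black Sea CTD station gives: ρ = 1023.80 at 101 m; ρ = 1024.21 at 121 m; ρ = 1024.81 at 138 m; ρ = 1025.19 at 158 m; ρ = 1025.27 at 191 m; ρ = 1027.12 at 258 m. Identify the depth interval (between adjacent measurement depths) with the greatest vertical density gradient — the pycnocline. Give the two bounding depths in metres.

121–138 m

Compute the density gradient over each adjacent pair:
  101–121 m: Δρ/Δz = 0.41/20 = 0.020 kg m⁻⁴
  121–138 m: Δρ/Δz = 0.60/17 = 0.035 kg m⁻⁴
  138–158 m: Δρ/Δz = 0.38/20 = 0.019 kg m⁻⁴
  158–191 m: Δρ/Δz = 0.08/33 = 2.4 × 10⁻³ kg m⁻⁴
  191–258 m: Δρ/Δz = 1.85/67 = 0.028 kg m⁻⁴
The largest gradient is in the 121–138 m interval — the pycnocline.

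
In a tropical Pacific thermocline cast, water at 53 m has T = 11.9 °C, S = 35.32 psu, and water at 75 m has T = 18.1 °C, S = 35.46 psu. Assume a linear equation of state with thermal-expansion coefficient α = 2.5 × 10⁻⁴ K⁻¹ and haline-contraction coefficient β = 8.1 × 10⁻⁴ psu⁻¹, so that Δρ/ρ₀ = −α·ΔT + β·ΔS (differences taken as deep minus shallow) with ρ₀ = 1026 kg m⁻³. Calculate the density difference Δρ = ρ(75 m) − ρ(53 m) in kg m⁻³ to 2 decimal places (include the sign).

ΔT = +6.2 K, ΔS = +0.14 psu (deep − shallow).
Δρ/ρ₀ = −(2.5 × 10⁻⁴)(+6.2) + (8.1 × 10⁻⁴)(+0.14) = -1.4366 × 10⁻³.
Δρ = 1026 × (-1.4366 × 10⁻³) = -1.47 kg m⁻³.
Negative Δρ: lighter below, statically unstable.

-1.47 kg m⁻³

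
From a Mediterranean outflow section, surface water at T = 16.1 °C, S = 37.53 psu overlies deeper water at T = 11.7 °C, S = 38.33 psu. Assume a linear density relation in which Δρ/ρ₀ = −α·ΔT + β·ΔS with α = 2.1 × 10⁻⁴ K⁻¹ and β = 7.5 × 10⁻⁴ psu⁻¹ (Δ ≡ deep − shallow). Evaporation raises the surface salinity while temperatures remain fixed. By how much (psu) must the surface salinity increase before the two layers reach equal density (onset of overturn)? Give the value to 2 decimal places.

Neutral buoyancy requires −α(T_deep − T_surf) + β(S_deep − S_surf′) = 0.
S_surf′ = S_deep − (α/β)·ΔT = 38.33 − (2.1 × 10⁻⁴/7.5 × 10⁻⁴)·(-4.4) = 39.5620 psu.
Increase required: 39.5620 − 37.53 = 2.0320 psu.

2.03 psu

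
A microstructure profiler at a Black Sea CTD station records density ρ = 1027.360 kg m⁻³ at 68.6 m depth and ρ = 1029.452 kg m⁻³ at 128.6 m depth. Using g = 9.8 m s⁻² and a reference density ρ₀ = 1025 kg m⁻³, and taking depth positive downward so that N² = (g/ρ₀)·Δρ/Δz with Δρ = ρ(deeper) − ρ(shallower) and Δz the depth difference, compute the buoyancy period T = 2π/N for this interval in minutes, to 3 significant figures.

Δρ = 1029.452 − 1027.360 = 2.092 kg m⁻³ over Δz = 128.6 − 68.6 = 60 m.
N² = (9.8/1025) × (2.092/60) = 3.3336 × 10⁻⁴ s⁻².
N = √(3.3336 × 10⁻⁴) = 0.018258 rad s⁻¹, so T = 2π/N = 344.13 s = 5.7355 min ≈ 5.74 min.

5.74 min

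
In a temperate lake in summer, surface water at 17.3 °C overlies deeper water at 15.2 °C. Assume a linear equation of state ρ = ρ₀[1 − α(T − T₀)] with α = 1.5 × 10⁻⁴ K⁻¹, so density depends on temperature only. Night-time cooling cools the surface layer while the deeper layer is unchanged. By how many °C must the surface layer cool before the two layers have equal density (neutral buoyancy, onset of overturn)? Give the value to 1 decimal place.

2.1 °C

With temperature the only control, equal density requires T_surf′ = T_deep.
T_surf′ = 15.2 °C.
Cooling required: 17.3 − 15.2 = 2.1 °C.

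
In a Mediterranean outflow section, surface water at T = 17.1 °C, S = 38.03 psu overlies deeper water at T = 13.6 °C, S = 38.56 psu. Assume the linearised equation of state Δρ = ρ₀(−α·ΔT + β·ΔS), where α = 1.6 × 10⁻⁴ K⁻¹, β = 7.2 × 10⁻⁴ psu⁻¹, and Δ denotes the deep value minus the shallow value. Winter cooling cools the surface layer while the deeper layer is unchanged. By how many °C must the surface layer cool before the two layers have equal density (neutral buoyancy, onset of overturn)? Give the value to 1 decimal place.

Neutral buoyancy requires Δρ = 0, i.e. −α(T_deep − T_surf′) + β(S_deep − S_surf) = 0.
T_surf′ = T_deep − (β/α)·ΔS = 13.6 − (7.2 × 10⁻⁴/1.6 × 10⁻⁴)·(+0.53) = 11.215 °C.
Cooling required: 17.1 − (11.215) = 5.885 °C.

5.9 °C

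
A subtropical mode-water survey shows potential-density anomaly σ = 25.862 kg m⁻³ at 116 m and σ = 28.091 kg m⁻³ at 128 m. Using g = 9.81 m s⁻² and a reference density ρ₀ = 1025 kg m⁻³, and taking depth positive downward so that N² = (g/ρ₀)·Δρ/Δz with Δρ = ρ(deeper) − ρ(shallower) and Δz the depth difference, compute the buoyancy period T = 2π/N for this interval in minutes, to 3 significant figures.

Δρ = 1028.091 − 1025.862 = 2.229 kg m⁻³ over Δz = 128 − 116 = 12 m.
N² = (9.81/1025) × (2.229/12) = 1.7778 × 10⁻³ s⁻².
N = √(1.7778 × 10⁻³) = 0.042164 rad s⁻¹, so T = 2π/N = 149.02 s = 2.4837 min ≈ 2.48 min.
Since Δρ > 0 the layer is stably stratified.

2.48 min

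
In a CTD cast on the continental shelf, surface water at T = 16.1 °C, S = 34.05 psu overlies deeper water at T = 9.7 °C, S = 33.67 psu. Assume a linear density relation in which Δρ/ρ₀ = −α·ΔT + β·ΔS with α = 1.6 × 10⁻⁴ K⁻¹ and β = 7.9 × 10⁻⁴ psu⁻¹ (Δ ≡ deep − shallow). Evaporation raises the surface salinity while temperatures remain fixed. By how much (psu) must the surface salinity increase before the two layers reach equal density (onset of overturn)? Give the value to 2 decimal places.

Neutral buoyancy requires −α(T_deep − T_surf) + β(S_deep − S_surf′) = 0.
S_surf′ = S_deep − (α/β)·ΔT = 33.67 − (1.6 × 10⁻⁴/7.9 × 10⁻⁴)·(-6.4) = 34.9662 psu.
Increase required: 34.9662 − 34.05 = 0.9162 psu.

0.92 psu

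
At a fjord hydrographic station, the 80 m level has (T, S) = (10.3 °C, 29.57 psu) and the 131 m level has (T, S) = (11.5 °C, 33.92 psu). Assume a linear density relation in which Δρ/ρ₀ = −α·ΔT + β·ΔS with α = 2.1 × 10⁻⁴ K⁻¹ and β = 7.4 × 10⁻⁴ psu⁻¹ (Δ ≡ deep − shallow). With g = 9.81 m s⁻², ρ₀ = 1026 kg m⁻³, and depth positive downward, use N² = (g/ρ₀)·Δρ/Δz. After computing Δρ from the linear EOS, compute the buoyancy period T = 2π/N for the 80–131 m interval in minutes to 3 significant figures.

4.38 min

ΔT = +1.2 K, ΔS = +4.35 psu (deep − shallow).
Δρ/ρ₀ = −αΔT + βΔS = -2.52 × 10⁻⁴ + 3.219 × 10⁻³ = 2.967 × 10⁻³, so Δρ ≈ 3.044 kg m⁻³.
N² = (g/ρ₀)·Δρ/Δz = g·(Δρ/ρ₀)/Δz = 9.81 × 2.967 × 10⁻³ / 51 = 5.7071 × 10⁻⁴ s⁻².
N = √(5.7071 × 10⁻⁴) = 0.023890 rad s⁻¹ → T = 2π/N = 263.00 s = 4.3833 min ≈ 4.38 min.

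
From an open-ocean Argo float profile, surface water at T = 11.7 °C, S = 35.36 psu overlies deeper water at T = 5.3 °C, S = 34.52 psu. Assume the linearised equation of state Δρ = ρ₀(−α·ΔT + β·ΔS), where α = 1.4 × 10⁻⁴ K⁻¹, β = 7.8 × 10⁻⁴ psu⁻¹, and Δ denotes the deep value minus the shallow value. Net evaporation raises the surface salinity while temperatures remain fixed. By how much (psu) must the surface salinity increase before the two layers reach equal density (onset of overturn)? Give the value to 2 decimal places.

0.31 psu

Neutral buoyancy requires −α(T_deep − T_surf) + β(S_deep − S_surf′) = 0.
S_surf′ = S_deep − (α/β)·ΔT = 34.52 − (1.4 × 10⁻⁴/7.8 × 10⁻⁴)·(-6.4) = 35.6687 psu.
Increase required: 35.6687 − 35.36 = 0.3087 psu.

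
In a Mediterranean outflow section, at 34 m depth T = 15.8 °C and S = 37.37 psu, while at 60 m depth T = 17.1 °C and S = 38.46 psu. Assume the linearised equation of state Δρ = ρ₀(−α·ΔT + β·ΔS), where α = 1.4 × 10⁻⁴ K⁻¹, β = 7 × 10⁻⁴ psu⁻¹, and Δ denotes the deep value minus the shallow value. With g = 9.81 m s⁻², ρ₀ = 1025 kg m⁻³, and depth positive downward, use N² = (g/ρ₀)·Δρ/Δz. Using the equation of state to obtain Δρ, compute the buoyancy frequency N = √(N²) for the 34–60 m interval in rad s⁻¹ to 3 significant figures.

ΔT = +1.3 K, ΔS = +1.09 psu (deep − shallow).
Δρ/ρ₀ = −αΔT + βΔS = -1.82 × 10⁻⁴ + 7.63 × 10⁻⁴ = 5.81 × 10⁻⁴, so Δρ ≈ 0.5955 kg m⁻³.
N² = (g/ρ₀)·Δρ/Δz = g·(Δρ/ρ₀)/Δz = 9.81 × 5.81 × 10⁻⁴ / 26 = 2.1922 × 10⁻⁴ s⁻².
N = √(2.1922 × 10⁻⁴) = 0.014806 rad s⁻¹ ≈ 0.0148 rad s⁻¹.

0.0148 rad s⁻¹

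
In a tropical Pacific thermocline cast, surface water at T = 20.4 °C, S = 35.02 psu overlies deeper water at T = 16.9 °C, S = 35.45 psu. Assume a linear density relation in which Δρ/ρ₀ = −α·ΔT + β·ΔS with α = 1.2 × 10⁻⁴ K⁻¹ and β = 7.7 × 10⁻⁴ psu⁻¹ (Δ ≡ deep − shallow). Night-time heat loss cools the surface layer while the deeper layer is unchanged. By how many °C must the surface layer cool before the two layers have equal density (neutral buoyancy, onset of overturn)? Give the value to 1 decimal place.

Neutral buoyancy requires Δρ = 0, i.e. −α(T_deep − T_surf′) + β(S_deep − S_surf) = 0.
T_surf′ = T_deep − (β/α)·ΔS = 16.9 − (7.7 × 10⁻⁴/1.2 × 10⁻⁴)·(+0.43) = 14.141 °C.
Cooling required: 20.4 − (14.141) = 6.259 °C.

6.3 °C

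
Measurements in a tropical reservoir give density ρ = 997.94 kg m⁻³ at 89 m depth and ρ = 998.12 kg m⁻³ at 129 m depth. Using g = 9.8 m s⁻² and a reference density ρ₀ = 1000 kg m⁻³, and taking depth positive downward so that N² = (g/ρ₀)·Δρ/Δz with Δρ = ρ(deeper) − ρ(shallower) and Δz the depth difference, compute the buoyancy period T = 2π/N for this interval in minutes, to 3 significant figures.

15.8 min

Δρ = 998.12 − 997.94 = 0.18 kg m⁻³ over Δz = 129 − 89 = 40 m.
N² = (9.8/1000) × (0.18/40) = 4.4100 × 10⁻⁵ s⁻².
N = √(4.4100 × 10⁻⁵) = 6.6408 × 10⁻³ rad s⁻¹, so T = 2π/N = 946.15 s = 15.769 min ≈ 15.8 min.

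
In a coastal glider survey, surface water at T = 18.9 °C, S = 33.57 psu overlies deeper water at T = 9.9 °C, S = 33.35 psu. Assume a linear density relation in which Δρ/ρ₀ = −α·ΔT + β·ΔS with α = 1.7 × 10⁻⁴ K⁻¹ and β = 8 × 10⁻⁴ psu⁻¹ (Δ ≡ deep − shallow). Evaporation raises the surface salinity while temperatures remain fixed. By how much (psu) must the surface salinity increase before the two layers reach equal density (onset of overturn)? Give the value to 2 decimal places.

Neutral buoyancy requires −α(T_deep − T_surf) + β(S_deep − S_surf′) = 0.
S_surf′ = S_deep − (α/β)·ΔT = 33.35 − (1.7 × 10⁻⁴/8 × 10⁻⁴)·(-9.0) = 35.2625 psu.
Increase required: 35.2625 − 33.57 = 1.6925 psu.

1.69 psu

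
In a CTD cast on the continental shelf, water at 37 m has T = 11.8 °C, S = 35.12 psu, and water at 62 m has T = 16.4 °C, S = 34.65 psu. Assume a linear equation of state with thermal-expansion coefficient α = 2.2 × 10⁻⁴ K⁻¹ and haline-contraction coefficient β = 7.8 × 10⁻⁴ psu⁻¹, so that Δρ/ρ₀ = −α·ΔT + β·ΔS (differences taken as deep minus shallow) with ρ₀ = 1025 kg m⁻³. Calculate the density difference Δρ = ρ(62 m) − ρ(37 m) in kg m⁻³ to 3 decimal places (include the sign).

ΔT = +4.6 K, ΔS = -0.47 psu (deep − shallow).
Δρ/ρ₀ = −(2.2 × 10⁻⁴)(+4.6) + (7.8 × 10⁻⁴)(-0.47) = -1.3786 × 10⁻³.
Δρ = 1025 × (-1.3786 × 10⁻³) = -1.413 kg m⁻³.
Negative Δρ: lighter below, statically unstable.

-1.413 kg m⁻³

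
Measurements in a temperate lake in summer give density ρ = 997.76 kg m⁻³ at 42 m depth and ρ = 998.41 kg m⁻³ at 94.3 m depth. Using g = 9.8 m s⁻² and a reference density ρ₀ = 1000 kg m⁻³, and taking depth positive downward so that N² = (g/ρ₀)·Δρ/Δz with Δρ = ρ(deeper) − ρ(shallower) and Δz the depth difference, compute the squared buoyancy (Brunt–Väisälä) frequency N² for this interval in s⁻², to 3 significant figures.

1.22 × 10⁻⁴ s⁻²

Δρ = 998.41 − 997.76 = 0.65 kg m⁻³ over Δz = 94.3 − 42 = 52.3 m.
N² = (9.8/1000) × (0.65/52.3) = 1.2180 × 10⁻⁴ s⁻² ≈ 1.22 × 10⁻⁴ s⁻².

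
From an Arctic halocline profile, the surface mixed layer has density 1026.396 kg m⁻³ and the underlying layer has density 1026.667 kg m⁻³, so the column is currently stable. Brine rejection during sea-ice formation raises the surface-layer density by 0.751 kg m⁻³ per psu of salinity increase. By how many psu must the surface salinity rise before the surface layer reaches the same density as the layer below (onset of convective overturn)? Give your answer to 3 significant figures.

Density deficit of the surface layer: 1026.667 − 1026.396 = 0.271 kg m⁻³.
Required change = 0.271 / 0.751 = 0.361 psu.

0.361 psu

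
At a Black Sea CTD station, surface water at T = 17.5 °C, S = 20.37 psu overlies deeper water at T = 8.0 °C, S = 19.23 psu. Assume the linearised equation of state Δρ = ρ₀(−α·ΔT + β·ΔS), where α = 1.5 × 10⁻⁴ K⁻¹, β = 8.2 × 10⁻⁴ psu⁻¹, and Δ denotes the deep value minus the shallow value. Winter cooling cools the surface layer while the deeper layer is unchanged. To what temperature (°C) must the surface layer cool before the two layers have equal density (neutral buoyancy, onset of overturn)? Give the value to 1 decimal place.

Neutral buoyancy requires Δρ = 0, i.e. −α(T_deep − T_surf′) + β(S_deep − S_surf) = 0.
T_surf′ = T_deep − (β/α)·ΔS = 8.0 − (8.2 × 10⁻⁴/1.5 × 10⁻⁴)·(-1.14) = 14.232 °C.
Cooling required: 17.5 − (14.232) = 3.268 °C.

14.2 °C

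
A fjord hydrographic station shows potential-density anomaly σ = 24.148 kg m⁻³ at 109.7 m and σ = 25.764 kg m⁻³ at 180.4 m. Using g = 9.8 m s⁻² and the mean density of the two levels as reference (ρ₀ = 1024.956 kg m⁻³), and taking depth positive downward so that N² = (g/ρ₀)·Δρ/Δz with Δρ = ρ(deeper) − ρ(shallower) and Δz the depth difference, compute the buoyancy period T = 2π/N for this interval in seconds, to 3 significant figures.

Δρ = 1025.764 − 1024.148 = 1.616 kg m⁻³ over Δz = 180.4 − 109.7 = 70.7 m.
N² = (9.8/1024.956) × (1.616/70.7) = 2.1855 × 10⁻⁴ s⁻².
N = √(2.1855 × 10⁻⁴) = 0.014783 rad s⁻¹, so T = 2π/N = 425.03 s ≈ 425 s.

425 s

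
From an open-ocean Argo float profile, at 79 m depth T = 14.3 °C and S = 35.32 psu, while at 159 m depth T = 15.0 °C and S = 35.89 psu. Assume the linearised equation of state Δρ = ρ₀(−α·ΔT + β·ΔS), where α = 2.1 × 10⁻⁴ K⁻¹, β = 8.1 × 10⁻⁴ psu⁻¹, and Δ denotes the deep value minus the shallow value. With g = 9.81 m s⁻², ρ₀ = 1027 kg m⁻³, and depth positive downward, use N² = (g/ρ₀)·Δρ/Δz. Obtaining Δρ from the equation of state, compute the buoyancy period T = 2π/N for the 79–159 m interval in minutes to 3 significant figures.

16.9 min

ΔT = +0.7 K, ΔS = +0.57 psu (deep − shallow).
Δρ/ρ₀ = −αΔT + βΔS = -1.47 × 10⁻⁴ + 4.617 × 10⁻⁴ = 3.147 × 10⁻⁴, so Δρ ≈ 0.3232 kg m⁻³.
N² = (g/ρ₀)·Δρ/Δz = g·(Δρ/ρ₀)/Δz = 9.81 × 3.147 × 10⁻⁴ / 80 = 3.8590 × 10⁻⁵ s⁻².
N = √(3.8590 × 10⁻⁵) = 6.2121 × 10⁻³ rad s⁻¹ → T = 2π/N = 1.0114 × 10³ s = 16.857 min ≈ 16.9 min.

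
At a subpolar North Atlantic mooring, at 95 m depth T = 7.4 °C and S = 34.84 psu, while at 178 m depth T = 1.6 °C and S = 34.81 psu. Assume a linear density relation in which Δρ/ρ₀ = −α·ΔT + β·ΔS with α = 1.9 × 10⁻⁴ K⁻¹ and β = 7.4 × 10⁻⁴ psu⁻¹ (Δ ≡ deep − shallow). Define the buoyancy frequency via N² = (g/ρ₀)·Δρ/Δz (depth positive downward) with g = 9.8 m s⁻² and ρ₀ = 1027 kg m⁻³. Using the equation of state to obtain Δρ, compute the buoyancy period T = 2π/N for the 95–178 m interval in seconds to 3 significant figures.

ΔT = -5.8 K, ΔS = -0.03 psu (deep − shallow).
Δρ/ρ₀ = −αΔT + βΔS = 1.102 × 10⁻³ − 2.22 × 10⁻⁵ = 1.0798 × 10⁻³, so Δρ ≈ 1.109 kg m⁻³.
N² = (g/ρ₀)·Δρ/Δz = g·(Δρ/ρ₀)/Δz = 9.8 × 1.0798 × 10⁻³ / 83 = 1.2749 × 10⁻⁴ s⁻².
N = √(1.2749 × 10⁻⁴) = 0.011291 rad s⁻¹ → T = 2π/N = 556.48 s ≈ 556 s.

556 s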